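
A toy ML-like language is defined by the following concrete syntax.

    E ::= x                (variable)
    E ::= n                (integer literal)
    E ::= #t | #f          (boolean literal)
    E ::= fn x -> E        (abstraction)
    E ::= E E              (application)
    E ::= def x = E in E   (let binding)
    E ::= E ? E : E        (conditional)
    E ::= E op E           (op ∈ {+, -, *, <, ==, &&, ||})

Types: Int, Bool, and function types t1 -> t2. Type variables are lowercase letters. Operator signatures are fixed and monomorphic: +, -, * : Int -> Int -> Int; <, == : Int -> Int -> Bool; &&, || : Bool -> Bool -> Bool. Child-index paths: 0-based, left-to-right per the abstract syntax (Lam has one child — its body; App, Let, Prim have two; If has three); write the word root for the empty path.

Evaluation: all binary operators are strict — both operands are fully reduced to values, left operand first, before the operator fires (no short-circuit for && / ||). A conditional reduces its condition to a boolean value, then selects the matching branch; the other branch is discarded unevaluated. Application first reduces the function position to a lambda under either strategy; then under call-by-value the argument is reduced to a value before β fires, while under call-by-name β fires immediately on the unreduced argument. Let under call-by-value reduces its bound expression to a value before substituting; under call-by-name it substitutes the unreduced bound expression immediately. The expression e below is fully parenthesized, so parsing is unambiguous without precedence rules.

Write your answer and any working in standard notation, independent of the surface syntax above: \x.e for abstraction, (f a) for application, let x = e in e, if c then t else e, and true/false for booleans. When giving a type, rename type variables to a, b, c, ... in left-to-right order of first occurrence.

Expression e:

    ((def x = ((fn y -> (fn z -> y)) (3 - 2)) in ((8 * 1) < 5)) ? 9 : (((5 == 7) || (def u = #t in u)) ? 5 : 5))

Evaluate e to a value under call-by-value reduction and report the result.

Working:
step 0: (if (let x = ((\y.(\z.y)) (3 - 2)) in ((8 * 1) < 5)) then 9 else (if ((5 == 7) || (let u = true in u)) then 5 else 5))
step 1: [delta@0.0.1] (if (let x = ((\y.(\z.y)) 1) in ((8 * 1) < 5)) then 9 else (if ((5 == 7) || (let u = true in u)) then 5 else 5))
step 2: [beta@0.0] (if (let x = (\z.1) in ((8 * 1) < 5)) then 9 else (if ((5 == 7) || (let u = true in u)) then 5 else 5))
step 3: [let@0] (if ((8 * 1) < 5) then 9 else (if ((5 == 7) || (let u = true in u)) then 5 else 5))
step 4: [delta@0.0] (if (8 < 5) then 9 else (if ((5 == 7) || (let u = true in u)) then 5 else 5))
step 5: [delta@0] (if false then 9 else (if ((5 == 7) || (let u = true in u)) then 5 else 5))
step 6: [if@root] (if ((5 == 7) || (let u = true in u)) then 5 else 5)
step 7: [delta@0.0] (if (false || (let u = true in u)) then 5 else 5)
step 8: [let@0.1] (if (false || true) then 5 else 5)
step 9: [delta@0] (if true then 5 else 5)
step 10: [if@root] 5

Answer: 5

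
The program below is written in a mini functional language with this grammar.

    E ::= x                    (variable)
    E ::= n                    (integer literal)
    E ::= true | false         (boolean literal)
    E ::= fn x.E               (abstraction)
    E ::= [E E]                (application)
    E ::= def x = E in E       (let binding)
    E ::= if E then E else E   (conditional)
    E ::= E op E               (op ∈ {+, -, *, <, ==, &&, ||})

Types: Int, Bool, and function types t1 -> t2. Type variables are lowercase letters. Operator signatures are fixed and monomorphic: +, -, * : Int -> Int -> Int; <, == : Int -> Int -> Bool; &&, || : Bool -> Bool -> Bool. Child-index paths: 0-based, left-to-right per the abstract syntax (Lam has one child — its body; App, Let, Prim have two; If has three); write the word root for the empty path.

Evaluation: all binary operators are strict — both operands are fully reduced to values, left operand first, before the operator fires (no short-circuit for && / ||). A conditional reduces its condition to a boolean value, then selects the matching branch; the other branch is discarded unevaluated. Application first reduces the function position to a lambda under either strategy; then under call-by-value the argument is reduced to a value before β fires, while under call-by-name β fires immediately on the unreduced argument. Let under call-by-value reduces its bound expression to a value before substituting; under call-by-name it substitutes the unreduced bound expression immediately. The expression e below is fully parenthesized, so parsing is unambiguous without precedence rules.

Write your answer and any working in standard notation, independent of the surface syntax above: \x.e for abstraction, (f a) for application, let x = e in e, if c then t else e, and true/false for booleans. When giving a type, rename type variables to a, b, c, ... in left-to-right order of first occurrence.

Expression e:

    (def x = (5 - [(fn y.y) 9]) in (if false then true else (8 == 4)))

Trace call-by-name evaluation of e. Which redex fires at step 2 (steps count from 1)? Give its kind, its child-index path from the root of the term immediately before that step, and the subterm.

Working:
step 0: (let x = (5 - ((\y.y) 9)) in (if false then true else (8 == 4)))
step 1: [let@root] (if false then true else (8 == 4))
step 2: [if@root] (8 == 4)

Answer: if at root : (if false then true else (8 == 4))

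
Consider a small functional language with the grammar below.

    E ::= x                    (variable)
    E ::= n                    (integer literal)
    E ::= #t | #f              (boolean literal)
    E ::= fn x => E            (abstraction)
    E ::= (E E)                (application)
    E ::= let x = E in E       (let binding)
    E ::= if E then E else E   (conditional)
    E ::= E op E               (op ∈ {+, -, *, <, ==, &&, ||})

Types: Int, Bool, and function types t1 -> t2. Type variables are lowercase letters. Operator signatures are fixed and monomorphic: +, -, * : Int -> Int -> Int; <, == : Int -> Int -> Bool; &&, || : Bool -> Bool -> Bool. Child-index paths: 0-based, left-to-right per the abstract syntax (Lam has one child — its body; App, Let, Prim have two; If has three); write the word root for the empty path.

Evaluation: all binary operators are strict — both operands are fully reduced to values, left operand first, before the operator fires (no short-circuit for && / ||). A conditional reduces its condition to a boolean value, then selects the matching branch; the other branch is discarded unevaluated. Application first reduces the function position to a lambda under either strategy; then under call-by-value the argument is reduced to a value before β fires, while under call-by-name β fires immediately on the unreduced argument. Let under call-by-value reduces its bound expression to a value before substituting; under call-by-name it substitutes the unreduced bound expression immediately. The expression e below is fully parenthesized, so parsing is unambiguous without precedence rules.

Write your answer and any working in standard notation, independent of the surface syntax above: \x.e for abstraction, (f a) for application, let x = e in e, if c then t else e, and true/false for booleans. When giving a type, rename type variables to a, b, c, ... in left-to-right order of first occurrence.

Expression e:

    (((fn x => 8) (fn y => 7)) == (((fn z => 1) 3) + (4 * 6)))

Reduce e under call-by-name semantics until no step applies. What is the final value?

Answer: false

Trace:
step 0: (((\x.8) (\y.7)) == (((\z.1) 3) + (4 * 6)))
step 1: [beta@0] (8 == (((\z.1) 3) + (4 * 6)))
step 2: [beta@1.0] (8 == (1 + (4 * 6)))
step 3: [delta@1.1] (8 == (1 + 24))
step 4: [delta@1] (8 == 25)
step 5: [delta@root] false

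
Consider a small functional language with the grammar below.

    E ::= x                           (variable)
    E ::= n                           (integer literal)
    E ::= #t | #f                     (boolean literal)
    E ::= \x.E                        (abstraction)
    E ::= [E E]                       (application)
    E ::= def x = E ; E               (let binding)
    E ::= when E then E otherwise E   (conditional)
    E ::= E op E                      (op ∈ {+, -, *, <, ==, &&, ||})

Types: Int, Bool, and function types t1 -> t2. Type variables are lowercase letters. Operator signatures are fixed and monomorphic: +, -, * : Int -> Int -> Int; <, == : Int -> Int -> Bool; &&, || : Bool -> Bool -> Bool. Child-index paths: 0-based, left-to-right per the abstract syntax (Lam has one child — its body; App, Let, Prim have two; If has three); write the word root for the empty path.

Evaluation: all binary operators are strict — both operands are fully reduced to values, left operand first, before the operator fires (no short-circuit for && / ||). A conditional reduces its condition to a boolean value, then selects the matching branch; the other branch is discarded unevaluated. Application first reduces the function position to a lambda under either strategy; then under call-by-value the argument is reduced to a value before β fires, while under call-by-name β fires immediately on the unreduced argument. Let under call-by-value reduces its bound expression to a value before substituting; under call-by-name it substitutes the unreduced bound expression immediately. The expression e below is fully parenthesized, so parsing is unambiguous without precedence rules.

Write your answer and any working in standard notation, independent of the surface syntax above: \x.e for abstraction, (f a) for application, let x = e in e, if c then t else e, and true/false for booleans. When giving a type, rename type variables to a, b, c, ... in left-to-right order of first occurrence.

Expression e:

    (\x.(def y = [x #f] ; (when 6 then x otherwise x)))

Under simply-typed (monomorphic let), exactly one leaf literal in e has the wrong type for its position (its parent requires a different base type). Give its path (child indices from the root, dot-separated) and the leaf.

Answer: 0.1.0 : 6

Working:
x : a
  unify a ~ Bool -> b
_ _ : b
let y : b
  unify Int ~ Bool
  FAIL: mismatch Int ~ Bool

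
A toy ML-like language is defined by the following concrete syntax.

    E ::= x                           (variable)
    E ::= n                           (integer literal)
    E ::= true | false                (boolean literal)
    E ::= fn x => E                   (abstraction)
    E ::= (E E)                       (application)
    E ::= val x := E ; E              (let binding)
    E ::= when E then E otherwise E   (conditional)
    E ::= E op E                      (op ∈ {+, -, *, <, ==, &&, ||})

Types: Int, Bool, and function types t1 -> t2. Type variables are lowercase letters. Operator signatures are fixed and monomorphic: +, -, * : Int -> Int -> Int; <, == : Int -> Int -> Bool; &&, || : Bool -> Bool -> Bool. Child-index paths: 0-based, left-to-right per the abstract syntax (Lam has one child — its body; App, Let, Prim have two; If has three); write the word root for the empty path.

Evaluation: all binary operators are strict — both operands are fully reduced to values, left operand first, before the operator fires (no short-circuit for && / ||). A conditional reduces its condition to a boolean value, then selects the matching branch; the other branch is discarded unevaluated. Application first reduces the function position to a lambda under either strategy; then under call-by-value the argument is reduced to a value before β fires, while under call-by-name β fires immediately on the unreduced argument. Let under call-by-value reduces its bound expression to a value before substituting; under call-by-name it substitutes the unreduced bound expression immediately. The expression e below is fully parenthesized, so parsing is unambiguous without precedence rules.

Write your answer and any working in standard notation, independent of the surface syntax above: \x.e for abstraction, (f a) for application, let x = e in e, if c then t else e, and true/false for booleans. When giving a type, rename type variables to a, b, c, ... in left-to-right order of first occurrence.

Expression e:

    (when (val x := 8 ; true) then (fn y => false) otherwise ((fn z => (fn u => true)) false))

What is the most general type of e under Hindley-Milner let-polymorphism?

Answer: a -> Bool

Trace:
let x : Int
  unify Bool ~ Bool
\y._ : a -> Bool
\u._ : c -> Bool
\z._ : b -> c -> Bool
  unify b -> c -> Bool ~ Bool -> d
  unify b ~ Bool
  unify c -> Bool ~ d
_ _ : c -> Bool
  unify a -> Bool ~ c -> Bool
  unify a ~ c
  unify Bool ~ Bool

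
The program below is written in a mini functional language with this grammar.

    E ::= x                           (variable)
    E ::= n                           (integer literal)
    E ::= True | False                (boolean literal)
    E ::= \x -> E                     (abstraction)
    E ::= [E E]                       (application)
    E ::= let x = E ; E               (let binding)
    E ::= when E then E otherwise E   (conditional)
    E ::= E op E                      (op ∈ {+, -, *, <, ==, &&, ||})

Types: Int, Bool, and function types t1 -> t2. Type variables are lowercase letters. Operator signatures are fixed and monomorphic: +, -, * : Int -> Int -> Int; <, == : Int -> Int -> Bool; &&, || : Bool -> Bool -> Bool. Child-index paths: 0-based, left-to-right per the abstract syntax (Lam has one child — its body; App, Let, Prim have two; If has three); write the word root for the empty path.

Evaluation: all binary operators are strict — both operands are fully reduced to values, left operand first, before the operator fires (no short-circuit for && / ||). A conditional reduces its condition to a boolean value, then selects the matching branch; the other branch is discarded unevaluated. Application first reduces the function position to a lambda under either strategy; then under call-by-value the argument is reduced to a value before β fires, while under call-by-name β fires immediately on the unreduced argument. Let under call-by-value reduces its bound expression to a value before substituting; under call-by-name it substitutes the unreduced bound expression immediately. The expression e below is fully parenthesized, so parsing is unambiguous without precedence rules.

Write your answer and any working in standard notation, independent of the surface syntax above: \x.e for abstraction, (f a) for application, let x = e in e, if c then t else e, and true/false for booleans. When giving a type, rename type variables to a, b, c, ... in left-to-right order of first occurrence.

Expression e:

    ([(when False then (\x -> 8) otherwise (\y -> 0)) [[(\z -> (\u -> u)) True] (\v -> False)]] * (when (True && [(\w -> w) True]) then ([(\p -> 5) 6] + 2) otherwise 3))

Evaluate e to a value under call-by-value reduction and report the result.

Derivation:
step 0: (((if false then (\x.8) else (\y.0)) (((\z.(\u.u)) true) (\v.false))) * (if (true && ((\w.w) true)) then (((\p.5) 6) + 2) else 3))
step 1: [if@0.0] (((\y.0) (((\z.(\u.u)) true) (\v.false))) * (if (true && ((\w.w) true)) then (((\p.5) 6) + 2) else 3))
step 2: [beta@0.1.0] (((\y.0) ((\u.u) (\v.false))) * (if (true && ((\w.w) true)) then (((\p.5) 6) + 2) else 3))
step 3: [beta@0.1] (((\y.0) (\v.false)) * (if (true && ((\w.w) true)) then (((\p.5) 6) + 2) else 3))
step 4: [beta@0] (0 * (if (true && ((\w.w) true)) then (((\p.5) 6) + 2) else 3))
step 5: [beta@1.0.1] (0 * (if (true && true) then (((\p.5) 6) + 2) else 3))
step 6: [delta@1.0] (0 * (if true then (((\p.5) 6) + 2) else 3))
step 7: [if@1] (0 * (((\p.5) 6) + 2))
step 8: [beta@1.0] (0 * (5 + 2))
step 9: [delta@1] (0 * 7)
step 10: [delta@root] 0

Answer: 0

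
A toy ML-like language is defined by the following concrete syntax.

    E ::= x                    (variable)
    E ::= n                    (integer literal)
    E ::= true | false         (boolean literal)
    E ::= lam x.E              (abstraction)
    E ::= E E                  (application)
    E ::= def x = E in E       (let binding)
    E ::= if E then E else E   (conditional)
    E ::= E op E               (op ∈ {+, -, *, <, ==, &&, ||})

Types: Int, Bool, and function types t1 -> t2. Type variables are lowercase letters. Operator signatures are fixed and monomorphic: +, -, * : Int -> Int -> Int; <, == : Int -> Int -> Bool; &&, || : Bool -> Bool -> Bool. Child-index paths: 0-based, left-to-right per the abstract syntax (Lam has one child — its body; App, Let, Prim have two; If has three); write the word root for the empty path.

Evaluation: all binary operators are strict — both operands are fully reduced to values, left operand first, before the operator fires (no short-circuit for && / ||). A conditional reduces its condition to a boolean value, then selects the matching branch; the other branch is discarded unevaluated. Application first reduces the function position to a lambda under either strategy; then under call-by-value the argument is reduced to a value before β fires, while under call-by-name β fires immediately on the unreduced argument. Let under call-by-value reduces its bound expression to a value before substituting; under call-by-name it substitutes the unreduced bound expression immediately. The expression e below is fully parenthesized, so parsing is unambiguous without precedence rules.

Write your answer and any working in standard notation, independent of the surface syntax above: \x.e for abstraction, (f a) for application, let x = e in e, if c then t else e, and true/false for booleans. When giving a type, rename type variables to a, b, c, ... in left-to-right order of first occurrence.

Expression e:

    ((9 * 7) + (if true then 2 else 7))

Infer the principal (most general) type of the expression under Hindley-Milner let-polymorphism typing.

Derivation:
  unify Int ~ Int
  unify Int ~ Int
  unify Int ~ Int
  unify Bool ~ Bool
  unify Int ~ Int
  unify Int ~ Int

Answer: Int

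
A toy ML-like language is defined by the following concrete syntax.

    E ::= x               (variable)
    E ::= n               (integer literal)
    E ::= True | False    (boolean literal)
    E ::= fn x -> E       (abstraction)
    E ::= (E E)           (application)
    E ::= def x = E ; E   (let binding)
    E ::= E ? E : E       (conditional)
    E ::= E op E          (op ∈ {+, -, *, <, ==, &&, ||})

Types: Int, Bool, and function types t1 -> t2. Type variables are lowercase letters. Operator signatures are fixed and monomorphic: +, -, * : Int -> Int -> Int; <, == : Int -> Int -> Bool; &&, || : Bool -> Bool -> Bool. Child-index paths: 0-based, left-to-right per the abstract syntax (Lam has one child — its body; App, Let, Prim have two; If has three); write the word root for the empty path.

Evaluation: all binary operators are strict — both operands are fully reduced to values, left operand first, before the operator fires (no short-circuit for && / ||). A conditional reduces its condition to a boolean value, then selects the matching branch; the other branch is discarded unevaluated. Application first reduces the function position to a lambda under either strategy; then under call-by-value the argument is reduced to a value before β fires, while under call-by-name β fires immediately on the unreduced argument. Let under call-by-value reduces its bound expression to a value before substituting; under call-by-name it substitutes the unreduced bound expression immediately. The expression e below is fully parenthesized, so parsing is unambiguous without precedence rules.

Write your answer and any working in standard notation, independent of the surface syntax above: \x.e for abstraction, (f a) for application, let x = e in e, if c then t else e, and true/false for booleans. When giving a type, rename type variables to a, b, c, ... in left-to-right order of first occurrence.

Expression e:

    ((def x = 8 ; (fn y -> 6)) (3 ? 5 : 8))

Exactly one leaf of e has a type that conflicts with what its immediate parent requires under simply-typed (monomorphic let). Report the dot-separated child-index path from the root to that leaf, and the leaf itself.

Trace:
let x : Int
\y._ : a -> Int
  unify Int ~ Bool
  FAIL: mismatch Int ~ Bool

Answer: 1.0 : 3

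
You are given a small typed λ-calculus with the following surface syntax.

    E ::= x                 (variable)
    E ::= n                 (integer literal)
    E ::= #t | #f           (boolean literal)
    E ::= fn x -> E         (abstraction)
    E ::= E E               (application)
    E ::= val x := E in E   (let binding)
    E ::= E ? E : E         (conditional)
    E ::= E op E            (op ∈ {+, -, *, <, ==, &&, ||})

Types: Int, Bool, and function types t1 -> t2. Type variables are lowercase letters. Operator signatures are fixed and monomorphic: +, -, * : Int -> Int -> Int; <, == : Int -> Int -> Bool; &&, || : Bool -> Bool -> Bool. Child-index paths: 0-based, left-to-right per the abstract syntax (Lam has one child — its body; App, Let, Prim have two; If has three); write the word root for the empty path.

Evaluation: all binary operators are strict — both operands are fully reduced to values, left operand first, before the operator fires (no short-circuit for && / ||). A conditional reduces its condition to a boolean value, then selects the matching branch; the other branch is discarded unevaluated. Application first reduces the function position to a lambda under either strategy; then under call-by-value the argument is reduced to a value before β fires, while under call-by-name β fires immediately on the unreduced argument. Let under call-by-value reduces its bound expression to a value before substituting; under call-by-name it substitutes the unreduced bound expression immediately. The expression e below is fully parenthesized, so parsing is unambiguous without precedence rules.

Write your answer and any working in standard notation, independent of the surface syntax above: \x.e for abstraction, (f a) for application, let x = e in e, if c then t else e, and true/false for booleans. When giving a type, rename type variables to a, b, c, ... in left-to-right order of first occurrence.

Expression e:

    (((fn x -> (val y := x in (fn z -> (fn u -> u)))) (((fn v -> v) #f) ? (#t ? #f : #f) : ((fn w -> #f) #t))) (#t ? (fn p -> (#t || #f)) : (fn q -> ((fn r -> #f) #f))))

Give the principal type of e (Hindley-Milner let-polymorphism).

Working:
x : a
let y : a
u : c
\u._ : c -> c
\z._ : b -> c -> c
\x._ : a -> b -> c -> c
v : d
\v._ : d -> d
  unify d -> d ~ Bool -> e
  unify d ~ Bool
  unify Bool ~ e
_ _ : Bool
  unify Bool ~ Bool
  unify Bool ~ Bool
  unify Bool ~ Bool
\w._ : f -> Bool
  unify f -> Bool ~ Bool -> g
  unify f ~ Bool
  unify Bool ~ g
_ _ : Bool
  unify Bool ~ Bool
  unify a -> b -> c -> c ~ Bool -> h
  unify a ~ Bool
  unify b -> c -> c ~ h
_ _ : b -> c -> c
  unify Bool ~ Bool
  unify Bool ~ Bool
  unify Bool ~ Bool
\p._ : i -> Bool
\r._ : k -> Bool
  unify k -> Bool ~ Bool -> l
  unify k ~ Bool
  unify Bool ~ l
_ _ : Bool
\q._ : j -> Bool
  unify i -> Bool ~ j -> Bool
  unify i ~ j
  unify Bool ~ Bool
  unify b -> c -> c ~ (j -> Bool) -> m
  unify b ~ j -> Bool
  unify c -> c ~ m
_ _ : c -> c

Answer: a -> a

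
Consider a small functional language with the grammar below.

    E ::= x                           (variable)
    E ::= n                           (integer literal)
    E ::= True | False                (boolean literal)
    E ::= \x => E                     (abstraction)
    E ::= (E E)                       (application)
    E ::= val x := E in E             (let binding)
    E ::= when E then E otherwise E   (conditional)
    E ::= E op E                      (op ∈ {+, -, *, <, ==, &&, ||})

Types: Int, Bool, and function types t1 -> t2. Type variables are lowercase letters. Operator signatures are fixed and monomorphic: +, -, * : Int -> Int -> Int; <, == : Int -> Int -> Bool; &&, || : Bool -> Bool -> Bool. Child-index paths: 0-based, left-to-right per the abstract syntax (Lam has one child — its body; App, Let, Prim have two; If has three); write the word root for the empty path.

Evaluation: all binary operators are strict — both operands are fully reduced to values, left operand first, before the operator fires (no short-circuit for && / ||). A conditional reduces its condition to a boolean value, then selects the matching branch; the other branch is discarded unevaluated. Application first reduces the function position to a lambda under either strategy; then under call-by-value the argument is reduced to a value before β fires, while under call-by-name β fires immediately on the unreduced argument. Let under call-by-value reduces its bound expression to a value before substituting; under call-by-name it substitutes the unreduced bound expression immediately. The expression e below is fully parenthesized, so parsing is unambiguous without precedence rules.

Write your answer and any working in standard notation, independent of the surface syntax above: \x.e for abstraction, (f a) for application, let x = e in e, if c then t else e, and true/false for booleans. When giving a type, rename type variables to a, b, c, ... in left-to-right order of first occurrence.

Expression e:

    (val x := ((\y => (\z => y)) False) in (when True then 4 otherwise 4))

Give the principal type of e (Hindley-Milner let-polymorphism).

Trace:
y : a
\z._ : b -> a
\y._ : a -> b -> a
  unify a -> b -> a ~ Bool -> c
  unify a ~ Bool
  unify b -> Bool ~ c
_ _ : b -> Bool
let x : forall. b -> Bool
  unify Bool ~ Bool
  unify Int ~ Int

Answer: Int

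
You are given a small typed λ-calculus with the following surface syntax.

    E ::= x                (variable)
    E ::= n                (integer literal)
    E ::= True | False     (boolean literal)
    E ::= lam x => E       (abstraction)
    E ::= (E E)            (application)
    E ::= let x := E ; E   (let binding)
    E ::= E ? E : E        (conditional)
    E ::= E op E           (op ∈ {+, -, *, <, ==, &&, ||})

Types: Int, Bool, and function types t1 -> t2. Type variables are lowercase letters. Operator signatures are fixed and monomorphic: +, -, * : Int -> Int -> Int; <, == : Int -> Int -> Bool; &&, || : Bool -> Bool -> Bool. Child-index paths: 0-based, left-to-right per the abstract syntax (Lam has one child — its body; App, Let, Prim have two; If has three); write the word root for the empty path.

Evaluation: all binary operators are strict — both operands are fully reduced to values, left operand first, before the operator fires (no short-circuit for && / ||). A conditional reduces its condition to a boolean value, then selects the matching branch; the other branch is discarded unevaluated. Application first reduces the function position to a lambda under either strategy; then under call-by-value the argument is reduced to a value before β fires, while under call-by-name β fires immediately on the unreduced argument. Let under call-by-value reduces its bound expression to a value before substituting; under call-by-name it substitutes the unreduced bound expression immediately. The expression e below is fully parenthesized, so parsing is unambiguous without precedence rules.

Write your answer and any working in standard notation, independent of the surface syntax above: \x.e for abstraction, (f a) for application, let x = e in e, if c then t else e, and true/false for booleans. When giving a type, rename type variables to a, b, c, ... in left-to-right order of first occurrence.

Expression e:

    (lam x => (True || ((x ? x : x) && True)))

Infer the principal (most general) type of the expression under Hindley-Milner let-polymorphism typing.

Answer: Bool -> Bool

Derivation:
  unify Bool ~ Bool
x : a
  unify a ~ Bool
x : Bool
x : Bool
  unify Bool ~ Bool
  unify Bool ~ Bool
  unify Bool ~ Bool
  unify Bool ~ Bool
\x._ : Bool -> Bool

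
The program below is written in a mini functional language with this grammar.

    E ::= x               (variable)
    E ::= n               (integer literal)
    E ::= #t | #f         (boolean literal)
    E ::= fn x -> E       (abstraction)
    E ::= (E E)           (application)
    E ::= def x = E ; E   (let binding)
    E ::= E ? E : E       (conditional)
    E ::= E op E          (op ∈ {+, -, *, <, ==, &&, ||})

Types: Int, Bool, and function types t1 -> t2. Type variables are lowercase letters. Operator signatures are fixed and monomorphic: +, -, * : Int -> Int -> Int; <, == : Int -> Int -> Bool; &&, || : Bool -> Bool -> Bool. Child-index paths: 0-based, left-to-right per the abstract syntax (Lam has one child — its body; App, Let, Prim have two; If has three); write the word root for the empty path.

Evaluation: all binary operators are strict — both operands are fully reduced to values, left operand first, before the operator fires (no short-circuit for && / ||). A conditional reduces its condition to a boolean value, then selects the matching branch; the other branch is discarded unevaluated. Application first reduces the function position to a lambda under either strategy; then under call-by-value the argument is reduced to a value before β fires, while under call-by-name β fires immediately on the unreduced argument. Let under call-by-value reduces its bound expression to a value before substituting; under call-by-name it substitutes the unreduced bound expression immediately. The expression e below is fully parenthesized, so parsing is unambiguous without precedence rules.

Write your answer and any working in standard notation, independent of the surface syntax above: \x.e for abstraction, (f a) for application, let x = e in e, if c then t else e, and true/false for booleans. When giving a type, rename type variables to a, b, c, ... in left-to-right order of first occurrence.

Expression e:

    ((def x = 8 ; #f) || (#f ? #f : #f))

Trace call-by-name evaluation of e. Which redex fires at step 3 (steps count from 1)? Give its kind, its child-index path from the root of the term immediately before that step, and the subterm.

Answer: delta at root : (false || false)

Trace:
step 0: ((let x = 8 in false) || (if false then false else false))
step 1: [let@0] (false || (if false then false else false))
step 2: [if@1] (false || false)
step 3: [delta@root] false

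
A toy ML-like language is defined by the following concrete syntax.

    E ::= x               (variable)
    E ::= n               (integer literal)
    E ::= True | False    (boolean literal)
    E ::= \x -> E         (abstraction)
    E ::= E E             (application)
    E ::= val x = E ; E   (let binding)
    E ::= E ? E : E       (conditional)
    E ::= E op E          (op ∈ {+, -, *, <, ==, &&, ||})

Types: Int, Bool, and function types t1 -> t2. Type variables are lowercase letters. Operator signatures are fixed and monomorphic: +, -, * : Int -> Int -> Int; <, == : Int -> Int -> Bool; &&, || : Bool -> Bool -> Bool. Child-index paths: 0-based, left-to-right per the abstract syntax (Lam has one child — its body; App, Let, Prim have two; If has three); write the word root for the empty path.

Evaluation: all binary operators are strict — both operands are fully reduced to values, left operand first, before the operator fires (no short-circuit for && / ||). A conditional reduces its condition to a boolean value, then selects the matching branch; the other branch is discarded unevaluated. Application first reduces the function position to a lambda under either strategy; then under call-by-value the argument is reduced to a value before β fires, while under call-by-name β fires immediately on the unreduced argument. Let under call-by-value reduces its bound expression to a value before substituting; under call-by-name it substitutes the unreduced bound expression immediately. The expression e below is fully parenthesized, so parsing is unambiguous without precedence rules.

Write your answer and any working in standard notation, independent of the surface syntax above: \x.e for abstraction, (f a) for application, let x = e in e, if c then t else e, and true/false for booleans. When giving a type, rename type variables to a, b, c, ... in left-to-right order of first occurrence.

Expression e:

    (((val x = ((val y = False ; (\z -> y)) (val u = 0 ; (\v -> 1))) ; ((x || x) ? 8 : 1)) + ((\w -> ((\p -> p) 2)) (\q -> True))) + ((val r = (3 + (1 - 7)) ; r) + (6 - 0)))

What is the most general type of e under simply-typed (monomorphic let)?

Answer: Int

Working:
let y : Bool
y : Bool
\z._ : a -> Bool
let u : Int
\v._ : b -> Int
  unify a -> Bool ~ (b -> Int) -> c
  unify a ~ b -> Int
  unify Bool ~ c
_ _ : Bool
let x : Bool
x : Bool
  unify Bool ~ Bool
x : Bool
  unify Bool ~ Bool
  unify Bool ~ Bool
  unify Int ~ Int
  unify Int ~ Int
p : e
\p._ : e -> e
  unify e -> e ~ Int -> f
  unify e ~ Int
  unify Int ~ f
_ _ : Int
\w._ : d -> Int
\q._ : g -> Bool
  unify d -> Int ~ (g -> Bool) -> h
  unify d ~ g -> Bool
  unify Int ~ h
_ _ : Int
  unify Int ~ Int
  unify Int ~ Int
  unify Int ~ Int
  unify Int ~ Int
  unify Int ~ Int
  unify Int ~ Int
let r : Int
r : Int
  unify Int ~ Int
  unify Int ~ Int
  unify Int ~ Int
  unify Int ~ Int
  unify Int ~ Int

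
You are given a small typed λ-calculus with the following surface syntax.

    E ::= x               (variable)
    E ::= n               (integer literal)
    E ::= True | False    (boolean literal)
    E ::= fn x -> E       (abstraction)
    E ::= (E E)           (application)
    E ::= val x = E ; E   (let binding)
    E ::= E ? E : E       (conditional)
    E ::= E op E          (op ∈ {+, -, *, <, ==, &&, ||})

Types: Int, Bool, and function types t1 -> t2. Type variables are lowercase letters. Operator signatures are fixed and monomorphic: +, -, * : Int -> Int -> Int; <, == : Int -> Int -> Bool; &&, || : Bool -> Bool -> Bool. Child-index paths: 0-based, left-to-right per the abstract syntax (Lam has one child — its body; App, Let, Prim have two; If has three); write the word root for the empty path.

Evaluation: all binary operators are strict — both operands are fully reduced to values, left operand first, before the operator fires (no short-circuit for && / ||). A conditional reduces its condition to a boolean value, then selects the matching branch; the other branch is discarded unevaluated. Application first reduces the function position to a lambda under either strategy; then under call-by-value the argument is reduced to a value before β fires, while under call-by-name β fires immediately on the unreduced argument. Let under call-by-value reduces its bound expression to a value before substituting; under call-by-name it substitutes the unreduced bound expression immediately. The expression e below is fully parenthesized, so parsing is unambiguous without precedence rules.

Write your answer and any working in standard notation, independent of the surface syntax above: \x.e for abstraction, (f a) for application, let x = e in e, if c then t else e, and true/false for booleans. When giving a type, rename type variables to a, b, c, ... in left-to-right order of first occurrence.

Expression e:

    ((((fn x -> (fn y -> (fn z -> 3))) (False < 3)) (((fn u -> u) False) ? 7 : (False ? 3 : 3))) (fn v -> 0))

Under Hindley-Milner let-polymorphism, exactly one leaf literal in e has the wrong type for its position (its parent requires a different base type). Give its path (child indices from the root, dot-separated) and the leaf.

Trace:
\z._ : c -> Int
\y._ : b -> c -> Int
\x._ : a -> b -> c -> Int
  unify Bool ~ Int
  FAIL: mismatch Bool ~ Int

Answer: 0.0.1.0 : false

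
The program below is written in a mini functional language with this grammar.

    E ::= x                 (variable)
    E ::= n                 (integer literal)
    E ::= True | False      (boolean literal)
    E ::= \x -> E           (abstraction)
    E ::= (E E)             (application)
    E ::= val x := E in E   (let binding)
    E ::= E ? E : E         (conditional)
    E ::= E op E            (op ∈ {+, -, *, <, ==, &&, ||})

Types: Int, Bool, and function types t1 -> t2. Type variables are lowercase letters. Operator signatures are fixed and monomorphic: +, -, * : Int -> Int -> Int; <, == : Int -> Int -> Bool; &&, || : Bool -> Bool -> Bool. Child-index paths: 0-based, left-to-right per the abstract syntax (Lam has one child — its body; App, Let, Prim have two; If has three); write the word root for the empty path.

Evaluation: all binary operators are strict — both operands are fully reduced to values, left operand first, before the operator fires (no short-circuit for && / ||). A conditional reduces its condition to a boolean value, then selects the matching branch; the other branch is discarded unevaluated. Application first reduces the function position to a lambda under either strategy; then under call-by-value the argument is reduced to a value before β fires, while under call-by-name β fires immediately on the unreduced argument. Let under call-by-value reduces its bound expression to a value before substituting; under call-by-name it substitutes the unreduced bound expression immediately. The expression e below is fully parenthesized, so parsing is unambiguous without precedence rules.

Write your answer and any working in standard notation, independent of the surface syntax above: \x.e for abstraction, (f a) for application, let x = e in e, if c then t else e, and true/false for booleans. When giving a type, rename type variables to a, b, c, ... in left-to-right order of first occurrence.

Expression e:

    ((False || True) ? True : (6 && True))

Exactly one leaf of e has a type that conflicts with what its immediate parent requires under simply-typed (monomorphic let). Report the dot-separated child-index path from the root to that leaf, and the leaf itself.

Answer: 2.0 : 6

Trace:
  unify Bool ~ Bool
  unify Bool ~ Bool
  unify Bool ~ Bool
  unify Int ~ Bool
  FAIL: mismatch Int ~ Bool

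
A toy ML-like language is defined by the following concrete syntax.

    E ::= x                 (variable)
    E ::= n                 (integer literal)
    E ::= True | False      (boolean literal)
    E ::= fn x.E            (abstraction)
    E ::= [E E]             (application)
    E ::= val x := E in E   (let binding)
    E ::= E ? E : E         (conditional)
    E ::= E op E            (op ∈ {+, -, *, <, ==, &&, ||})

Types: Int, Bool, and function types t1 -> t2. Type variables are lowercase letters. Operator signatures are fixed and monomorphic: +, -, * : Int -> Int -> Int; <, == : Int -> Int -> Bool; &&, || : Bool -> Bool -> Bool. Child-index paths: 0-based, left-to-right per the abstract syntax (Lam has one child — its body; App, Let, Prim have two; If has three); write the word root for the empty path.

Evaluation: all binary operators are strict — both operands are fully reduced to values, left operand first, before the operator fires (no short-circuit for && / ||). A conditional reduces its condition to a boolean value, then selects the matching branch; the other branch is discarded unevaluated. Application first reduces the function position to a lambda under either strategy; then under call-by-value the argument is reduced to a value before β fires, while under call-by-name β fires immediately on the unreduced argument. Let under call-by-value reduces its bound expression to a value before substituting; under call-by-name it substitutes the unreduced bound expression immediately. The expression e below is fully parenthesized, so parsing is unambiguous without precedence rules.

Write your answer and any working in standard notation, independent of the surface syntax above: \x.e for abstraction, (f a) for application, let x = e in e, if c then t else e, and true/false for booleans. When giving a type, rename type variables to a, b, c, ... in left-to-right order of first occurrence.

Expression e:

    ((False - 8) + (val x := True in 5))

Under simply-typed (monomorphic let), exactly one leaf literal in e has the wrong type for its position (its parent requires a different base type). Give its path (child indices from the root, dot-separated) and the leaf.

Answer: 0.0 : false

Derivation:
  unify Bool ~ Int
  FAIL: mismatch Bool ~ Int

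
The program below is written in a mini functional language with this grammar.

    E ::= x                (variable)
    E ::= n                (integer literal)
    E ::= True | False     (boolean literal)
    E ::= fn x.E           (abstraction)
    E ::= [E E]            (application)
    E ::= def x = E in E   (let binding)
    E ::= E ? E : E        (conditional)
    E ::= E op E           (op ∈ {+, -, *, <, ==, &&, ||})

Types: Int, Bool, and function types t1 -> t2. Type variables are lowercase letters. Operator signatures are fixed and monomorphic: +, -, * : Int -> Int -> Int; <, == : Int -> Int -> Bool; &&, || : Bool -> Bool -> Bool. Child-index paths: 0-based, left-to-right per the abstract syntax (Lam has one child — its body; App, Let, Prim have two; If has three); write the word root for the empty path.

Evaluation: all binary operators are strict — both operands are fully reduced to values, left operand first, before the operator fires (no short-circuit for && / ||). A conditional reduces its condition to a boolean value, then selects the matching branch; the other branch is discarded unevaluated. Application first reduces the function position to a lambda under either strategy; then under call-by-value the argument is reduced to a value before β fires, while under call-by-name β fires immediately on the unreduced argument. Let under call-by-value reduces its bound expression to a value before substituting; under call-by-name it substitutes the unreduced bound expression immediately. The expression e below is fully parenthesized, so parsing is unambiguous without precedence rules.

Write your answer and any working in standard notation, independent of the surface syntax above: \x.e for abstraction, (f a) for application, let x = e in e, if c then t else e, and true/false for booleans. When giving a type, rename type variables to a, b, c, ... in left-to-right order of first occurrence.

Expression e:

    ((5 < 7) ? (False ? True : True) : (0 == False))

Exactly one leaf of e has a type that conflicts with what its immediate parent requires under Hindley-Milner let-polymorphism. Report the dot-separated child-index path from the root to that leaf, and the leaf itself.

Answer: 2.1 : false

Working:
  unify Int ~ Int
  unify Int ~ Int
  unify Bool ~ Bool
  unify Bool ~ Bool
  unify Bool ~ Bool
  unify Int ~ Int
  unify Bool ~ Int
  FAIL: mismatch Bool ~ Int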